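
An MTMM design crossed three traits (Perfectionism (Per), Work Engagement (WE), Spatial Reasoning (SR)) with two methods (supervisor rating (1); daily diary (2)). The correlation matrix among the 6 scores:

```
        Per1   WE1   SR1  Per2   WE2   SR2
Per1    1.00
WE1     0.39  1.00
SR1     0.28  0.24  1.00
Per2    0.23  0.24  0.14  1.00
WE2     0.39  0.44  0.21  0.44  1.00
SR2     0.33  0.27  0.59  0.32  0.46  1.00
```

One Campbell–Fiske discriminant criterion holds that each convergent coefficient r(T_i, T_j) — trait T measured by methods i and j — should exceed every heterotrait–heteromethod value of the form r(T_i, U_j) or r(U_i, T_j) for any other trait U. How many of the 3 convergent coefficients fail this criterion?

Convergent coefficients and their comparison sets:
Per (methods 1·2): 0.23 vs {0.39, 0.24, 0.33, 0.14} → fail.
WE (methods 1·2): 0.44 vs {0.24, 0.39, 0.27, 0.21} → pass.
SR (methods 1·2): 0.59 vs {0.14, 0.33, 0.21, 0.27} → pass.
1 of 3 fail.

1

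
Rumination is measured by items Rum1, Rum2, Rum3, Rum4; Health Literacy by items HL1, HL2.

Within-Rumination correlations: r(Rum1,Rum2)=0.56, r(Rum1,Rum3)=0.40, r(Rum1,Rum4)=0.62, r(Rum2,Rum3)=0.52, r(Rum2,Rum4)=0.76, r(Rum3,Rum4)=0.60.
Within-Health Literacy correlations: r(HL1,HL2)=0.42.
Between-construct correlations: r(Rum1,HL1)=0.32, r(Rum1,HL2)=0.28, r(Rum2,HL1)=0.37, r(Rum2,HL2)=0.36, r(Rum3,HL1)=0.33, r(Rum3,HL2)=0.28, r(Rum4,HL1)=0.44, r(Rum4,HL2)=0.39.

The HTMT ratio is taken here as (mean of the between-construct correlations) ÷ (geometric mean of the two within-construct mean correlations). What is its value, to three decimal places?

Between-construct mean = 2.77/8 = 0.3463.
Mean within-Rum = 3.46/6 = 0.5767; mean within-HL = 0.42/1 = 0.4200.
Geometric mean = √(0.5767 × 0.4200) = 0.4922.
HTMT = 0.3463 / 0.4922 = 0.704.

0.704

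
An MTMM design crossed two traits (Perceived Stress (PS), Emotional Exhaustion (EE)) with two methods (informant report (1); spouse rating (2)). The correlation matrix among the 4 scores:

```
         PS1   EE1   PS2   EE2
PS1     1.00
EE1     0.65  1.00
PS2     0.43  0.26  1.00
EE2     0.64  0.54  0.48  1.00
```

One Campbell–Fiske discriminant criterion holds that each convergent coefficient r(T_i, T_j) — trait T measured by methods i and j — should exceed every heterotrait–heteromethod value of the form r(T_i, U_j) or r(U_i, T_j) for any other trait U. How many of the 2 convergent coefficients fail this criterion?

Each convergent coefficient versus the relevant comparison correlations:
PS (methods 1·2): 0.43 vs {0.64, 0.26} → fail.
EE (methods 1·2): 0.54 vs {0.26, 0.64} → fail.
2 of 2 fail.

2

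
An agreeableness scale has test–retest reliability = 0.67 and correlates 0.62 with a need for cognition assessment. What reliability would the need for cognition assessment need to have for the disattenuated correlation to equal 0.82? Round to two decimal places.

r_true = r_obs / √(r_xx · r_yy) ⇒ 0.82 = 0.62 / √(0.67 · r_yy).
√(0.67 · r_yy) = 0.62 / 0.82 = 0.7561; 0.67 · r_yy = 0.5717; r_yy = 0.5717 / 0.67 ≈ 0.85.

0.85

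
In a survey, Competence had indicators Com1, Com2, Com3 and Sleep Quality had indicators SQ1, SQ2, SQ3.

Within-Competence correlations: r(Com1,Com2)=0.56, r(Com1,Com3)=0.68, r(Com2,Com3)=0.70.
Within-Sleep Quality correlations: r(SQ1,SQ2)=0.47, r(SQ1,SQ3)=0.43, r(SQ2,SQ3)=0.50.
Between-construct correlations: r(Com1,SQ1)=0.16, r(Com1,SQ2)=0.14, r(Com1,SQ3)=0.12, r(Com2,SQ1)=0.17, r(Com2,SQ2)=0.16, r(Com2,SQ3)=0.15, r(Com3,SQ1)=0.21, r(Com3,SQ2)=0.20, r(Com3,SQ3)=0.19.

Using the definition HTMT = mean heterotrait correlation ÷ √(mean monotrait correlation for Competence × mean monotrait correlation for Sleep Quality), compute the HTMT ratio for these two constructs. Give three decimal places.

Mean between = 1.50/9 = 0.1667.
Mean within-Com = 1.94/3 = 0.6467; mean within-SQ = 1.40/3 = 0.4667.
Geometric mean = √(0.6467 × 0.4667) = 0.5494.
HTMT = 0.1667 / 0.5494 = 0.303.

0.303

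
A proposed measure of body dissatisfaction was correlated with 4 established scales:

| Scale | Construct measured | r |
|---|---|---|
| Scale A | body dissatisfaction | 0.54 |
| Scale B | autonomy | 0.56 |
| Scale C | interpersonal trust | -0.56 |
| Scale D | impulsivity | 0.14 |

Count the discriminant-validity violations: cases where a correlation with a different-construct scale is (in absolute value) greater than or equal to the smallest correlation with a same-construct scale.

Convergent (same construct = body dissatisfaction): Scale A.
Smallest convergent = 0.54. Discriminant |r|: 0.56, 0.56, 0.14; count ≥ 0.54 → 2.

2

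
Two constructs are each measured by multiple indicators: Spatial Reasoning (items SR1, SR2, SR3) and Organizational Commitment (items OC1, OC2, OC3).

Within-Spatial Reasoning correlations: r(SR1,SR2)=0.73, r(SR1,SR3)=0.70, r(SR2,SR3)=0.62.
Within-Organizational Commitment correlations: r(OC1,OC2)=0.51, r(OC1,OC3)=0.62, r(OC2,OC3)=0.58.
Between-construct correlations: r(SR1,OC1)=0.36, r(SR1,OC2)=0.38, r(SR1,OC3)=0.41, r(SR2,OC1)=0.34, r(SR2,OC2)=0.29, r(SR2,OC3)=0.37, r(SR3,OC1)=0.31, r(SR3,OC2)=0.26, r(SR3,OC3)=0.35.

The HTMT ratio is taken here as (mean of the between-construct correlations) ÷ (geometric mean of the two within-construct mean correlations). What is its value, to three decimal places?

Mean heterotrait r = 3.07/9 = 0.3411.
Mean within-SR = 2.05/3 = 0.6833; mean within-OC = 1.71/3 = 0.5700.
Geometric mean = √(0.6833 × 0.5700) = 0.6241.
HTMT = 0.3411 / 0.6241 = 0.547.

0.547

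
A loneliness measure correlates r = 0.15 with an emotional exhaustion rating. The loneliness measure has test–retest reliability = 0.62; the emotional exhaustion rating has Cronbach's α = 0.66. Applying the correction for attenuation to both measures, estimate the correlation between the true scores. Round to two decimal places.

0.23

r_true = r_obs / √(r_xx · r_yy) = 0.15 / √(0.62 × 0.66) = 0.15 / √0.4092 = 0.15 / 0.6397 ≈ 0.23.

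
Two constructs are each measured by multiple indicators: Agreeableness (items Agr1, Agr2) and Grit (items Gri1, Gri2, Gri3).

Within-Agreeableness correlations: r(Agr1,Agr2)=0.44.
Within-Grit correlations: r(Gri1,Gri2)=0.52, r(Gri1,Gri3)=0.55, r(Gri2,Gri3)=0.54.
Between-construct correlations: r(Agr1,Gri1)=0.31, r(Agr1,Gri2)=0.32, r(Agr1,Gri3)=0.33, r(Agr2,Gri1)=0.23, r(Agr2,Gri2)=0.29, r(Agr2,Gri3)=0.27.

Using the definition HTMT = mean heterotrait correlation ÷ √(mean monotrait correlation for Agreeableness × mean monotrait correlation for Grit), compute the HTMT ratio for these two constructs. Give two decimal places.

Mean heterotrait r = 1.75/6 = 0.2917.
Mean within-Agr = 0.44/1 = 0.4400; mean within-Gri = 1.61/3 = 0.5367.
Geometric mean = √(0.4400 × 0.5367) = 0.4860.
HTMT = 0.2917 / 0.4860 = 0.60.

0.60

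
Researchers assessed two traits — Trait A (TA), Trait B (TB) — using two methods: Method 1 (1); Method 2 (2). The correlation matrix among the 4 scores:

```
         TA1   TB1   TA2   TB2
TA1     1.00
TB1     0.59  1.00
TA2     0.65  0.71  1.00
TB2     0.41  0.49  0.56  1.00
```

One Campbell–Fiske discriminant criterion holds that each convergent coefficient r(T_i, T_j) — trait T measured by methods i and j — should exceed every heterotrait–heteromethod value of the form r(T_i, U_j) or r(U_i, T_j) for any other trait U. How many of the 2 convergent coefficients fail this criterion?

Convergent coefficients and their comparison sets:
TA (methods 1·2): 0.65 vs {0.41, 0.71} → fail.
TB (methods 1·2): 0.49 vs {0.71, 0.41} → fail.
2 of 2 fail.

2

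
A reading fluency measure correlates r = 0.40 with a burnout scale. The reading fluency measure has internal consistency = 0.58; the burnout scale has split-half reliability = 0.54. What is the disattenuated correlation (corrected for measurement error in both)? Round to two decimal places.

r_true = r_obs / √(r_xx · r_yy) = 0.40 / √(0.58 × 0.54) = 0.40 / √0.3132 = 0.40 / 0.5596 ≈ 0.71.

0.71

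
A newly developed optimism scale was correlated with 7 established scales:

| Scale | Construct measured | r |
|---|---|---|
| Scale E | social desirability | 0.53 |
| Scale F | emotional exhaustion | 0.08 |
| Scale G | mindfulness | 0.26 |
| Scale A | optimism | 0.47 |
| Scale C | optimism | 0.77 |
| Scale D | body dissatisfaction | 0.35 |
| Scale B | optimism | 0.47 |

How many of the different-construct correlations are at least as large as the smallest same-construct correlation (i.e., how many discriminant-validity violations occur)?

Convergent (same construct = optimism): Scale A, Scale C, Scale B.
Smallest convergent = 0.47. Discriminant values: 0.53, 0.08, 0.26, 0.35; count ≥ 0.47 → 1.

1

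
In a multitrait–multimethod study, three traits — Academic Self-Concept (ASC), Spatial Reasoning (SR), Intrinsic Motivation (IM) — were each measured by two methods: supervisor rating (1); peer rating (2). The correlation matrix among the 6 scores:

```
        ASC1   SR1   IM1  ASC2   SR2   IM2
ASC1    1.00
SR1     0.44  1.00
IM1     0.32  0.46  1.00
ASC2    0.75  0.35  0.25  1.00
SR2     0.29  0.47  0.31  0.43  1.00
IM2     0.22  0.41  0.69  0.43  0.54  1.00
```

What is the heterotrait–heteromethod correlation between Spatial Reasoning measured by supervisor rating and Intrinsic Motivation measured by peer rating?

0.41

Different traits and methods: r(SR1, IM2) = 0.41.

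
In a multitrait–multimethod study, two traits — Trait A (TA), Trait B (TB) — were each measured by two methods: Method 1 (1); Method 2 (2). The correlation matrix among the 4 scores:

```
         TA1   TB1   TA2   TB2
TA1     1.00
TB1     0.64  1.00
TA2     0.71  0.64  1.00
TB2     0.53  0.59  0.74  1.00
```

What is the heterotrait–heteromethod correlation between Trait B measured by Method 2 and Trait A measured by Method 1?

0.53

Different traits and methods: r(TB2, TA1) = 0.53.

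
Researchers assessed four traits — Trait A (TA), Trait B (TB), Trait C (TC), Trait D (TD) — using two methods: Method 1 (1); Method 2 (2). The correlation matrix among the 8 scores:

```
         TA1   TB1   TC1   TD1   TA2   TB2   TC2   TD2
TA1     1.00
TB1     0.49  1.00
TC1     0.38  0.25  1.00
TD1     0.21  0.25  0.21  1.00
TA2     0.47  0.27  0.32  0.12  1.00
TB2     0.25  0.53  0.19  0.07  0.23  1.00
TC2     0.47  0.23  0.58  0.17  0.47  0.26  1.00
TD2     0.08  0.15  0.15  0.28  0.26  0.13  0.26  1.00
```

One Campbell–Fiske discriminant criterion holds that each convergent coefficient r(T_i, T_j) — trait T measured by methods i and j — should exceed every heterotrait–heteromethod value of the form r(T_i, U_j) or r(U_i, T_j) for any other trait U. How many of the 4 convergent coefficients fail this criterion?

Each convergent coefficient versus the relevant comparison correlations:
TA (methods 1·2): 0.47 vs {0.25, 0.27, 0.47, 0.32, 0.08, 0.12} → fail.
TB (methods 1·2): 0.53 vs {0.27, 0.25, 0.23, 0.19, 0.15, 0.07} → pass.
TC (methods 1·2): 0.58 vs {0.32, 0.47, 0.19, 0.23, 0.15, 0.17} → pass.
TD (methods 1·2): 0.28 vs {0.12, 0.08, 0.07, 0.15, 0.17, 0.15} → pass.
1 of 4 fail.

1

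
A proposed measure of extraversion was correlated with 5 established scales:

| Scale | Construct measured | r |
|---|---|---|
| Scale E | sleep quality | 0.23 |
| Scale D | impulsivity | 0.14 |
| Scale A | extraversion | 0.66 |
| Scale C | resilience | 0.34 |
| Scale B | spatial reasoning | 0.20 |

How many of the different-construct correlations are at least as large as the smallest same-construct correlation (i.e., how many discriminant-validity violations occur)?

0

Convergent (same construct = extraversion): Scale A.
Smallest convergent = 0.66. Discriminant values: 0.23, 0.14, 0.34, 0.20; count ≥ 0.66 → 0.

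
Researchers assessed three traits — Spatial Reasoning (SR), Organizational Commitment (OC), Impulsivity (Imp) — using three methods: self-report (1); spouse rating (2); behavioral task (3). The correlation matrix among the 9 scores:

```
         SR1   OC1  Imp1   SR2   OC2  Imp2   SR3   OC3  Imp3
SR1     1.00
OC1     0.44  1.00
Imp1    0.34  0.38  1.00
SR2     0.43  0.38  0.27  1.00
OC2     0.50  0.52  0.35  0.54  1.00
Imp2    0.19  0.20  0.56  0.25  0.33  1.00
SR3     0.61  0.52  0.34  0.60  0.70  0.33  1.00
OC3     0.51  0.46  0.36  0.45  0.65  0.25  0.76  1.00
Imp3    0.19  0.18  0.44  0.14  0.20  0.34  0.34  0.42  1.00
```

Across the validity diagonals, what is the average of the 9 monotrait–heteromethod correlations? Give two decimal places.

Convergent values: 0.43, 0.61, 0.60, 0.52, 0.46, 0.65, 0.56, 0.44, 0.34; mean = 4.61/9 = 0.51.

0.51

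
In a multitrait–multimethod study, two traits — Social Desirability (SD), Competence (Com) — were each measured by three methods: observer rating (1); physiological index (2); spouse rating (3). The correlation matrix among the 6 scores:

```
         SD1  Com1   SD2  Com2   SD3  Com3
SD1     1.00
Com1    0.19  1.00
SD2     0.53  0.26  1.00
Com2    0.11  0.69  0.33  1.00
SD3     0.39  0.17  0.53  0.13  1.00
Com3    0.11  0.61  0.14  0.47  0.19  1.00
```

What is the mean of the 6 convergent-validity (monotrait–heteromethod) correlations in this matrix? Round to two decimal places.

Convergent values: 0.53, 0.39, 0.53, 0.69, 0.61, 0.47; mean = 3.22/6 = 0.54.

0.54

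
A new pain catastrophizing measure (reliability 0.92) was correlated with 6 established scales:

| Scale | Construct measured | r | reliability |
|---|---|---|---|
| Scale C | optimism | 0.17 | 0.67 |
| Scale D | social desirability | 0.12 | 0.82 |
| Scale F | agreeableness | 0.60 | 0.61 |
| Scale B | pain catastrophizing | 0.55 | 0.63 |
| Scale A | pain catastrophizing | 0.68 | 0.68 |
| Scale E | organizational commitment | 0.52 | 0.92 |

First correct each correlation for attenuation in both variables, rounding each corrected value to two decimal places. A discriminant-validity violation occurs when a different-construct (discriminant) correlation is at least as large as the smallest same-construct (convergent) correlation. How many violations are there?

Disattenuated r (r / √(r_scale · r_new)):
  Scale C (disc): 0.17 / √(0.67·0.92) = 0.22
  Scale D (disc): 0.12 / √(0.82·0.92) = 0.14
  Scale F (disc): 0.60 / √(0.61·0.92) = 0.80
  Scale B (conv): 0.55 / √(0.63·0.92) = 0.72
  Scale A (conv): 0.68 / √(0.68·0.92) = 0.86
  Scale E (disc): 0.52 / √(0.92·0.92) = 0.57
Smallest convergent = 0.72. Discriminant values: 0.22, 0.14, 0.80, 0.57; count ≥ 0.72 → 1.

1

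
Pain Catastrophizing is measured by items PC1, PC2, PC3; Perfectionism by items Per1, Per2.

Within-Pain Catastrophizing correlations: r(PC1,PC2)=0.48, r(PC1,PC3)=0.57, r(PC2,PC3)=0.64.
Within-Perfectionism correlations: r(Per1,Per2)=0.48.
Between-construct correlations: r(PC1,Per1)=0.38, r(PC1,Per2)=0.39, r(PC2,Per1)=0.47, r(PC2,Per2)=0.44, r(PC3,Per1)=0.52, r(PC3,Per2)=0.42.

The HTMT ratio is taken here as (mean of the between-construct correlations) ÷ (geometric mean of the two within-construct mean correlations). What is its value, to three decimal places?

0.840

Between-construct mean = 2.62/6 = 0.4367.
Mean within-PC = 1.69/3 = 0.5633; mean within-Per = 0.48/1 = 0.4800.
Geometric mean = √(0.5633 × 0.4800) = 0.5200.
HTMT = 0.4367 / 0.5200 = 0.840.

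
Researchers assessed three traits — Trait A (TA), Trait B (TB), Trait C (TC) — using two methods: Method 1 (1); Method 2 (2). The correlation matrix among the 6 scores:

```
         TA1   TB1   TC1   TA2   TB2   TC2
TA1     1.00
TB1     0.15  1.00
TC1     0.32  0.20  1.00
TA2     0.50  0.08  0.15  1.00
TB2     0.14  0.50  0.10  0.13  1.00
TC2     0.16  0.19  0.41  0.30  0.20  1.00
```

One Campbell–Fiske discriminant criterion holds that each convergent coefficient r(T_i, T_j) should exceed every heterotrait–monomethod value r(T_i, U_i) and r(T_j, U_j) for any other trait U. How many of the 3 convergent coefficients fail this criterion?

0

Each convergent coefficient versus the relevant comparison correlations:
TA (methods 1·2): 0.50 vs {0.15, 0.13, 0.32, 0.30} → pass.
TB (methods 1·2): 0.50 vs {0.15, 0.13, 0.20, 0.20} → pass.
TC (methods 1·2): 0.41 vs {0.32, 0.30, 0.20, 0.20} → pass.
0 of 3 fail.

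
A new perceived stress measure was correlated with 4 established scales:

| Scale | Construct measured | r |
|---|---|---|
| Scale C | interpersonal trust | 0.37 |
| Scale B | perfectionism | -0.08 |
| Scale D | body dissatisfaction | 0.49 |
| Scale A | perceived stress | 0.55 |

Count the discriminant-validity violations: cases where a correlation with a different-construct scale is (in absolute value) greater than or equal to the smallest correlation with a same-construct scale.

Convergent (same construct = perceived stress): Scale A.
Smallest convergent = 0.55. Discriminant |r|: 0.37, 0.08, 0.49; count ≥ 0.55 → 0.

0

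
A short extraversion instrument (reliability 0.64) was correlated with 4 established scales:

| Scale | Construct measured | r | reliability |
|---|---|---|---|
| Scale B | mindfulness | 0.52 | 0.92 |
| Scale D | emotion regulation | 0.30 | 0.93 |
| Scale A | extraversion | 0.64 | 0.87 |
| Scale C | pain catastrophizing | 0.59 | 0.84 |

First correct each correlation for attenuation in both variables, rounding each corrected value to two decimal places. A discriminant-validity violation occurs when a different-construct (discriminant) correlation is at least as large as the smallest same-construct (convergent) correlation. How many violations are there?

Disattenuated r (r / √(r_scale · r_new)):
  Scale B (disc): 0.52 / √(0.92·0.64) = 0.68
  Scale D (disc): 0.30 / √(0.93·0.64) = 0.39
  Scale A (conv): 0.64 / √(0.87·0.64) = 0.86
  Scale C (disc): 0.59 / √(0.84·0.64) = 0.80
Smallest convergent = 0.86. Discriminant values: 0.68, 0.39, 0.80; count ≥ 0.86 → 0.

0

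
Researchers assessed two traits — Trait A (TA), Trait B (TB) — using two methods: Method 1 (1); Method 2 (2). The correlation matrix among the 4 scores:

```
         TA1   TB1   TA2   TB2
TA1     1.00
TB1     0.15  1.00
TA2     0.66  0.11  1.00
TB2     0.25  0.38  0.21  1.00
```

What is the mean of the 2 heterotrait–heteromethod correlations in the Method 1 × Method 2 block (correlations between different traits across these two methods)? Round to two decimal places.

HTHM values (method 1 × method 2): 0.25, 0.11; mean = 0.36/2 = 0.18.

0.18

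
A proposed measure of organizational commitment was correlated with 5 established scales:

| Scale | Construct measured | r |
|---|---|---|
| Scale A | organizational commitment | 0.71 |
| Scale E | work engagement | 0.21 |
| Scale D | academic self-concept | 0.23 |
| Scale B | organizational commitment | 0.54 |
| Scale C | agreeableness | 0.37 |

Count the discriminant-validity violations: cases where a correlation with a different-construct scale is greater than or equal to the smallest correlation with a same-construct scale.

Convergent (same construct = organizational commitment): Scale A, Scale B.
Smallest convergent = 0.54. Discriminant values: 0.21, 0.23, 0.37; count ≥ 0.54 → 0.

0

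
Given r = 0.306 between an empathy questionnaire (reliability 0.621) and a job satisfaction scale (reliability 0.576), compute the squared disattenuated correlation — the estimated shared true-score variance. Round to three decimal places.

Disattenuated r = 0.306 / √(0.621 × 0.576) = 0.306 / 0.5981 = 0.5116.
Shared true-score variance = 0.5116² = 0.2617 ≈ 0.262.

0.262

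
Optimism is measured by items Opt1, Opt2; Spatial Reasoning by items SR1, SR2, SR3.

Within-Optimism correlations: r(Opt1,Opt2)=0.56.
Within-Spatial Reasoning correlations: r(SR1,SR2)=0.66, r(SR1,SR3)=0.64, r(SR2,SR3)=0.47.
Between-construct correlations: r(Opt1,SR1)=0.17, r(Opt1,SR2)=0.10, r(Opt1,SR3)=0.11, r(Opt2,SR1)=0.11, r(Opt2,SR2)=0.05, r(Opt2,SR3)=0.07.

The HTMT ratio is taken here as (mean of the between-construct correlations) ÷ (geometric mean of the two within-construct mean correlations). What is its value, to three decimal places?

0.177

Between-construct mean = 0.61/6 = 0.1017.
Mean within-Opt = 0.56/1 = 0.5600; mean within-SR = 1.77/3 = 0.5900.
Geometric mean = √(0.5600 × 0.5900) = 0.5748.
HTMT = 0.1017 / 0.5748 = 0.177.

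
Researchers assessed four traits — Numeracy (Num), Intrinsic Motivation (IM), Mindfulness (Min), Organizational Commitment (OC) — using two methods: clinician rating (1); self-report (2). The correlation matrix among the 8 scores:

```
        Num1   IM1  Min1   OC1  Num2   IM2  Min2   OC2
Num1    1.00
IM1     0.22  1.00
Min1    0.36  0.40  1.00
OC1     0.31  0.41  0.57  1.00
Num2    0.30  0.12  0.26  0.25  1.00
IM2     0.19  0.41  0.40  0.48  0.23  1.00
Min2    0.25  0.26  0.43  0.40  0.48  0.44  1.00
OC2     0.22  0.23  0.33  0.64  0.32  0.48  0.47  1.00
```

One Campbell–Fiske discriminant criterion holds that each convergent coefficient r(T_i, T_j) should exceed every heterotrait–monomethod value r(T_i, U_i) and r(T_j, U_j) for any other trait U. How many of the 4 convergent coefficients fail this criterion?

Convergent coefficients and their comparison sets:
Num (methods 1·2): 0.30 vs {0.22, 0.23, 0.36, 0.48, 0.31, 0.32} → fail.
IM (methods 1·2): 0.41 vs {0.22, 0.23, 0.40, 0.44, 0.41, 0.48} → fail.
Min (methods 1·2): 0.43 vs {0.36, 0.48, 0.40, 0.44, 0.57, 0.47} → fail.
OC (methods 1·2): 0.64 vs {0.31, 0.32, 0.41, 0.48, 0.57, 0.47} → pass.
3 of 4 fail.

3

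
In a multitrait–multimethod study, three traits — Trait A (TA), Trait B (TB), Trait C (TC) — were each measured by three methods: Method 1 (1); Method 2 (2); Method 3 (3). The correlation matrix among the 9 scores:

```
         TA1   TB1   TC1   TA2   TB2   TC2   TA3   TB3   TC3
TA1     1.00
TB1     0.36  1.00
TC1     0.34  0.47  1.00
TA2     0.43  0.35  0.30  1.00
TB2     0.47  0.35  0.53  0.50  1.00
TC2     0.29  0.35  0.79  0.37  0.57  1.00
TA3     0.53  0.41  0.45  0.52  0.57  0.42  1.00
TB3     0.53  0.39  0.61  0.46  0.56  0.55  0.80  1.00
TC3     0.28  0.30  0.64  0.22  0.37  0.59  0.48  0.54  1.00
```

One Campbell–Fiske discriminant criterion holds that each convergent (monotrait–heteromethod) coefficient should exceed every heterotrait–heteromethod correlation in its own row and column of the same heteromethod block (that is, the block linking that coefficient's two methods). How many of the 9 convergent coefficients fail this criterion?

6

Convergent coefficients and their comparison sets:
TA (methods 1·2): 0.43 vs {0.47, 0.35, 0.29, 0.30} → fail.
TA (methods 1·3): 0.53 vs {0.53, 0.41, 0.28, 0.45} → fail.
TA (methods 2·3): 0.52 vs {0.46, 0.57, 0.22, 0.42} → fail.
TB (methods 1·2): 0.35 vs {0.35, 0.47, 0.35, 0.53} → fail.
TB (methods 1·3): 0.39 vs {0.41, 0.53, 0.30, 0.61} → fail.
TB (methods 2·3): 0.56 vs {0.57, 0.46, 0.37, 0.55} → fail.
TC (methods 1·2): 0.79 vs {0.30, 0.29, 0.53, 0.35} → pass.
TC (methods 1·3): 0.64 vs {0.45, 0.28, 0.61, 0.30} → pass.
TC (methods 2·3): 0.59 vs {0.42, 0.22, 0.55, 0.37} → pass.
6 of 9 fail.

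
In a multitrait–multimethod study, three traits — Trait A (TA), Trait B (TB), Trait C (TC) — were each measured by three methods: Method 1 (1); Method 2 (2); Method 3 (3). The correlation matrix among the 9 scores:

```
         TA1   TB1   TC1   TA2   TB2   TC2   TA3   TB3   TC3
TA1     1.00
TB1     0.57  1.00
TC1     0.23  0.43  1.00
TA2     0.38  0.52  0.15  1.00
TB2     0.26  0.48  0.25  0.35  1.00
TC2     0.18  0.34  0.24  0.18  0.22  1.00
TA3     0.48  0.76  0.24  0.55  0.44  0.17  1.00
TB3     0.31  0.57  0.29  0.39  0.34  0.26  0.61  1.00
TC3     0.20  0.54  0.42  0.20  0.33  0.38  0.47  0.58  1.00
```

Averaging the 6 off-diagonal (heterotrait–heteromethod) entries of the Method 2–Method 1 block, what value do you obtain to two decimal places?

HTHM values (method 2 × method 1): 0.52, 0.15, 0.26, 0.25, 0.18, 0.34; mean = 1.70/6 = 0.28.

0.28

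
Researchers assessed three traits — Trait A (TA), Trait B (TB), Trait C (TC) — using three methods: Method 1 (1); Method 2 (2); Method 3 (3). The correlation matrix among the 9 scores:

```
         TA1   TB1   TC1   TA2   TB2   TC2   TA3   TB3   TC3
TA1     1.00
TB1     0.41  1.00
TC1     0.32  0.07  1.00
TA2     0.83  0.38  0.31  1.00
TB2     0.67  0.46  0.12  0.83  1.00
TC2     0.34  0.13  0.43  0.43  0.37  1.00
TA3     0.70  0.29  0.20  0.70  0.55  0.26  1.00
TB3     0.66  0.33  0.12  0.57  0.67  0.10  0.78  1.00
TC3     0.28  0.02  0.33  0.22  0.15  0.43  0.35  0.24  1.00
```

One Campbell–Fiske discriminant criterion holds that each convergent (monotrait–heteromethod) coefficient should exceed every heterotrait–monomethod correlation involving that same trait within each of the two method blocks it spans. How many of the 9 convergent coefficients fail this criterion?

Checking each validity diagonal entry against its comparison values:
TA (methods 1·2): 0.83 vs {0.41, 0.83, 0.32, 0.43} → fail.
TA (methods 1·3): 0.70 vs {0.41, 0.78, 0.32, 0.35} → fail.
TA (methods 2·3): 0.70 vs {0.83, 0.78, 0.43, 0.35} → fail.
TB (methods 1·2): 0.46 vs {0.41, 0.83, 0.07, 0.37} → fail.
TB (methods 1·3): 0.33 vs {0.41, 0.78, 0.07, 0.24} → fail.
TB (methods 2·3): 0.67 vs {0.83, 0.78, 0.37, 0.24} → fail.
TC (methods 1·2): 0.43 vs {0.32, 0.43, 0.07, 0.37} → fail.
TC (methods 1·3): 0.33 vs {0.32, 0.35, 0.07, 0.24} → fail.
TC (methods 2·3): 0.43 vs {0.43, 0.35, 0.37, 0.24} → fail.
9 of 9 fail.

9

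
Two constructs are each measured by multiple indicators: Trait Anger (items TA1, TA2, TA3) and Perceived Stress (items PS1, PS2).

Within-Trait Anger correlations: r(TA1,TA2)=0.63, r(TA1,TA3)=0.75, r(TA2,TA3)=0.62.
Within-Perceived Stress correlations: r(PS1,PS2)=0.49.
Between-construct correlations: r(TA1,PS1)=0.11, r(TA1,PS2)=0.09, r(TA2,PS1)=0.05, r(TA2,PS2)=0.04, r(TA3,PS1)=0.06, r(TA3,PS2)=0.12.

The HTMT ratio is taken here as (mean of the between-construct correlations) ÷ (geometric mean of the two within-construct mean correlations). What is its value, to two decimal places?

Mean heterotrait r = 0.47/6 = 0.0783.
Mean within-TA = 2.00/3 = 0.6667; mean within-PS = 0.49/1 = 0.4900.
Geometric mean = √(0.6667 × 0.4900) = 0.5716.
HTMT = 0.0783 / 0.5716 = 0.14.

0.14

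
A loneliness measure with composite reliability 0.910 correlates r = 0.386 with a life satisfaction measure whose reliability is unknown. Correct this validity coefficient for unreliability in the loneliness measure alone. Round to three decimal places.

0.405

Single correction: r_c = r_obs / √r_xx = 0.386 / √0.910 = 0.386 / 0.9539 ≈ 0.405.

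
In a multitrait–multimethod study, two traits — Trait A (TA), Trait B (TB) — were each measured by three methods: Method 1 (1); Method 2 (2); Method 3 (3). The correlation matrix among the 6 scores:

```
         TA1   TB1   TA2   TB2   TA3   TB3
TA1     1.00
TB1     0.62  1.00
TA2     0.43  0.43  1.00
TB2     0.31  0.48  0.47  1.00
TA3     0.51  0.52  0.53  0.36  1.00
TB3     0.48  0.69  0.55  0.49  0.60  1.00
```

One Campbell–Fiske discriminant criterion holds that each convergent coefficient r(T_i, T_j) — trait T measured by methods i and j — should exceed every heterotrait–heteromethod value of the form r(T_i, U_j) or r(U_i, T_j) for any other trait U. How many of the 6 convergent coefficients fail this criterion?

4

Checking each validity diagonal entry against its comparison values:
TA (methods 1·2): 0.43 vs {0.31, 0.43} → fail.
TA (methods 1·3): 0.51 vs {0.48, 0.52} → fail.
TA (methods 2·3): 0.53 vs {0.55, 0.36} → fail.
TB (methods 1·2): 0.48 vs {0.43, 0.31} → pass.
TB (methods 1·3): 0.69 vs {0.52, 0.48} → pass.
TB (methods 2·3): 0.49 vs {0.36, 0.55} → fail.
4 of 6 fail.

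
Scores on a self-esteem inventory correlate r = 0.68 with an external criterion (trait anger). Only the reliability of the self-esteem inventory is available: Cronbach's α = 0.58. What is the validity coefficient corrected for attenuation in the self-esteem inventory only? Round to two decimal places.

0.89

Single correction: r_c = r_obs / √r_xx = 0.68 / √0.58 = 0.68 / 0.7616 ≈ 0.89.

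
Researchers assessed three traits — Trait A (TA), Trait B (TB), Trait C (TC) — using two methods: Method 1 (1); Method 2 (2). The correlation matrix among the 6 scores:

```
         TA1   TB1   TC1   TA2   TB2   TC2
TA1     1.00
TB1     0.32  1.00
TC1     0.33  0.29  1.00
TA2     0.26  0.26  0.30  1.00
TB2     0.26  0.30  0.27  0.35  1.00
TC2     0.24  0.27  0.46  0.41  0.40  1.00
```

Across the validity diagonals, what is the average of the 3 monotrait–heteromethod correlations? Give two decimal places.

Convergent values: 0.26, 0.30, 0.46; mean = 1.02/3 = 0.34.

0.34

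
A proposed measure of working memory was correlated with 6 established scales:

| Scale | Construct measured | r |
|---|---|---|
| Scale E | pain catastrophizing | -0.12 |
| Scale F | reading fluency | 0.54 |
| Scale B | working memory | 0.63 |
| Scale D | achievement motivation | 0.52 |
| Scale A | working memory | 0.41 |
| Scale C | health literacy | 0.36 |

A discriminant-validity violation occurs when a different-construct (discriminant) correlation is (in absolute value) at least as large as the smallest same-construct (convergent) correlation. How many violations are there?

Convergent (same construct = working memory): Scale B, Scale A.
Smallest convergent = 0.41. Discriminant |r|: 0.12, 0.54, 0.52, 0.36; count ≥ 0.41 → 2.

2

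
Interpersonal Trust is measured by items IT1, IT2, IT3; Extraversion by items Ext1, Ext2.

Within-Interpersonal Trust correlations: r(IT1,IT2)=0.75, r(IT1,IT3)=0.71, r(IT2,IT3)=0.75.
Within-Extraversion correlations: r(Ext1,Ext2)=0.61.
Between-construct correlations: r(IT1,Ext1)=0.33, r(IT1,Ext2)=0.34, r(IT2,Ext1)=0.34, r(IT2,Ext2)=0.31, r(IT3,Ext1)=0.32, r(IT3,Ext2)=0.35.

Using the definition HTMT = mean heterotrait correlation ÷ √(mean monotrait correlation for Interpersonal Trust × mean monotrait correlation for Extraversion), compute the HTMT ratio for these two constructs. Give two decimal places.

Mean heterotrait r = 1.99/6 = 0.3317.
Mean within-IT = 2.21/3 = 0.7367; mean within-Ext = 0.61/1 = 0.6100.
Geometric mean = √(0.7367 × 0.6100) = 0.6704.
HTMT = 0.3317 / 0.6704 = 0.49.

0.49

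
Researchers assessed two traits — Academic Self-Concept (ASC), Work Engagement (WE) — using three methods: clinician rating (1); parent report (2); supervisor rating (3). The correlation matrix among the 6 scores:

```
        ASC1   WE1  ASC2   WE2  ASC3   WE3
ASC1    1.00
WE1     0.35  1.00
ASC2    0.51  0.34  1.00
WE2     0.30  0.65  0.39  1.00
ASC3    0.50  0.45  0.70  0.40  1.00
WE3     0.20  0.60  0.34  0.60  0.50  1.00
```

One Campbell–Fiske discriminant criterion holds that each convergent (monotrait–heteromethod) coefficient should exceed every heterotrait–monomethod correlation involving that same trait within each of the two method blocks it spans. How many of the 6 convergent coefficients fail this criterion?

1

Convergent coefficients and their comparison sets:
ASC (methods 1·2): 0.51 vs {0.35, 0.39} → pass.
ASC (methods 1·3): 0.50 vs {0.35, 0.50} → fail.
ASC (methods 2·3): 0.70 vs {0.39, 0.50} → pass.
WE (methods 1·2): 0.65 vs {0.35, 0.39} → pass.
WE (methods 1·3): 0.60 vs {0.35, 0.50} → pass.
WE (methods 2·3): 0.60 vs {0.39, 0.50} → pass.
1 of 6 fail.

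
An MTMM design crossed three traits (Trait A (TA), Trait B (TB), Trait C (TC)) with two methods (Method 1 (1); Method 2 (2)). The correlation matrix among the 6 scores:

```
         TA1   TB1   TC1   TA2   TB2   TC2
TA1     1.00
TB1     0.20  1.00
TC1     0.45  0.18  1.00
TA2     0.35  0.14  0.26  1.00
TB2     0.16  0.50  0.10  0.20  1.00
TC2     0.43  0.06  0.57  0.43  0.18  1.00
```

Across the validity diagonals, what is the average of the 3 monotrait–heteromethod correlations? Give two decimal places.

Convergent values: 0.35, 0.50, 0.57; mean = 1.42/3 = 0.47.

0.47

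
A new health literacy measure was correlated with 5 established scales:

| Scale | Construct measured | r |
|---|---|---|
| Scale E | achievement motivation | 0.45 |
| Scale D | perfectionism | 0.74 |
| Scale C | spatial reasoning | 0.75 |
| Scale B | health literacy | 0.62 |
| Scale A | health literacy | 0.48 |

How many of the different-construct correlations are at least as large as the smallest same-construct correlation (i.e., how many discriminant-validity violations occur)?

2

Convergent (same construct = health literacy): Scale B, Scale A.
Smallest convergent = 0.48. Discriminant values: 0.45, 0.74, 0.75; count ≥ 0.48 → 2.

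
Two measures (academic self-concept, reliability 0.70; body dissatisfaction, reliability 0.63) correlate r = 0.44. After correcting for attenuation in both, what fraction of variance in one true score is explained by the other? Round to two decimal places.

Disattenuated r = 0.44 / √(0.70 × 0.63) = 0.44 / 0.6641 = 0.6626.
Shared true-score variance = 0.6626² = 0.4390 ≈ 0.44.

0.44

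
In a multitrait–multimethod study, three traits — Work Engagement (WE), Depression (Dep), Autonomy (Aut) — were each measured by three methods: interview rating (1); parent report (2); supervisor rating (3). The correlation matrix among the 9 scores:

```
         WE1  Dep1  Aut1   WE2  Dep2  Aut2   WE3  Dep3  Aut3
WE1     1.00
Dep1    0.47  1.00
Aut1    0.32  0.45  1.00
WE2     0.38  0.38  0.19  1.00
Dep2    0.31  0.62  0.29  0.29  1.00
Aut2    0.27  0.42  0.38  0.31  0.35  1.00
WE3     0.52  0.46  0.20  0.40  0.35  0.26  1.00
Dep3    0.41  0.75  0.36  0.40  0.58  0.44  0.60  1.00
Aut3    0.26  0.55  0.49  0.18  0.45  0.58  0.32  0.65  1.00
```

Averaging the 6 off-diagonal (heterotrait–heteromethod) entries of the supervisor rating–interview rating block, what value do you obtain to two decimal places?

0.37

HTHM values (method 3 × method 1): 0.46, 0.20, 0.41, 0.36, 0.26, 0.55; mean = 2.24/6 = 0.37.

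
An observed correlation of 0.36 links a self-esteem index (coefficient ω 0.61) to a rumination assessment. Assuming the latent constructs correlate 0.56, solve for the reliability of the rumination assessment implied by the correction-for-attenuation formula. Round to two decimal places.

r_true = r_obs / √(r_xx · r_yy) ⇒ 0.56 = 0.36 / √(0.61 · r_yy).
√(0.61 · r_yy) = 0.36 / 0.56 = 0.6429; 0.61 · r_yy = 0.4133; r_yy = 0.4133 / 0.61 ≈ 0.68.

0.68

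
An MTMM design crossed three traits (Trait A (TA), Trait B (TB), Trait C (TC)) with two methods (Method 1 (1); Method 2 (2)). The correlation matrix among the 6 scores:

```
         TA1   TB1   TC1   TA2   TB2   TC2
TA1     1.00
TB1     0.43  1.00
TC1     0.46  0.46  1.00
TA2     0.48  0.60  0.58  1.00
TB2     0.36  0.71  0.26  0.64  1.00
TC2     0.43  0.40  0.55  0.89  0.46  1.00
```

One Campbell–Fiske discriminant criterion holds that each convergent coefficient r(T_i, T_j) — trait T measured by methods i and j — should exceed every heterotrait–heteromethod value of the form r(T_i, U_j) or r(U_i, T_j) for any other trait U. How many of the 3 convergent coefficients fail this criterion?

2

Convergent coefficients and their comparison sets:
TA (methods 1·2): 0.48 vs {0.36, 0.60, 0.43, 0.58} → fail.
TB (methods 1·2): 0.71 vs {0.60, 0.36, 0.40, 0.26} → pass.
TC (methods 1·2): 0.55 vs {0.58, 0.43, 0.26, 0.40} → fail.
2 of 3 fail.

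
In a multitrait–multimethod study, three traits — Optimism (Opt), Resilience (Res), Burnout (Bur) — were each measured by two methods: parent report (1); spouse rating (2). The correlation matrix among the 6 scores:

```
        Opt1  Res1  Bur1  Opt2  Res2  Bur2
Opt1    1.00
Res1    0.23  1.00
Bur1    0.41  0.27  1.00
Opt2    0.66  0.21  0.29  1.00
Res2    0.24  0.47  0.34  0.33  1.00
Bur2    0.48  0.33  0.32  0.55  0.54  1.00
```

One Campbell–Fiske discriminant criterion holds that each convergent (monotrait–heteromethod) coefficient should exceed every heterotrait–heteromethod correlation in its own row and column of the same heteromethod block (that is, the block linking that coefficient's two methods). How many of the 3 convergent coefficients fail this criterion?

1

Convergent coefficients and their comparison sets:
Opt (methods 1·2): 0.66 vs {0.24, 0.21, 0.48, 0.29} → pass.
Res (methods 1·2): 0.47 vs {0.21, 0.24, 0.33, 0.34} → pass.
Bur (methods 1·2): 0.32 vs {0.29, 0.48, 0.34, 0.33} → fail.
1 of 3 fail.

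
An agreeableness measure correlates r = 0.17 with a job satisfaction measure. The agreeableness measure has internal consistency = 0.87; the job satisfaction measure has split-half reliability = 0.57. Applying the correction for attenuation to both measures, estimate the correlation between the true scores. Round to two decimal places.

0.24

r_true = r_obs / √(r_xx · r_yy) = 0.17 / √(0.87 × 0.57) = 0.17 / √0.4959 = 0.17 / 0.7042 ≈ 0.24.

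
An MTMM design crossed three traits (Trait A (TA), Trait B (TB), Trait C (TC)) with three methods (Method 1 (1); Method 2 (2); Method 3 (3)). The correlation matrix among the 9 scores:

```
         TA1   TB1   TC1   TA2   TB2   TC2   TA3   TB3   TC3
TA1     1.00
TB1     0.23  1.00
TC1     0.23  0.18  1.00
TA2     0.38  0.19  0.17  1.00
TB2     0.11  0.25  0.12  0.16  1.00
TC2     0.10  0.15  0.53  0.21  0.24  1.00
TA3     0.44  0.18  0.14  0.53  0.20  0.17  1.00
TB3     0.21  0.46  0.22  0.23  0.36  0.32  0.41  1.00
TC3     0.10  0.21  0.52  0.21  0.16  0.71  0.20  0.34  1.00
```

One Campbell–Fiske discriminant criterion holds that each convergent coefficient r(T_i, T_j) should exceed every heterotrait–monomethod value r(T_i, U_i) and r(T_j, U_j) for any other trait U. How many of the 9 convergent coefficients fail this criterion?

1

Checking each validity diagonal entry against its comparison values:
TA (methods 1·2): 0.38 vs {0.23, 0.16, 0.23, 0.21} → pass.
TA (methods 1·3): 0.44 vs {0.23, 0.41, 0.23, 0.20} → pass.
TA (methods 2·3): 0.53 vs {0.16, 0.41, 0.21, 0.20} → pass.
TB (methods 1·2): 0.25 vs {0.23, 0.16, 0.18, 0.24} → pass.
TB (methods 1·3): 0.46 vs {0.23, 0.41, 0.18, 0.34} → pass.
TB (methods 2·3): 0.36 vs {0.16, 0.41, 0.24, 0.34} → fail.
TC (methods 1·2): 0.53 vs {0.23, 0.21, 0.18, 0.24} → pass.
TC (methods 1·3): 0.52 vs {0.23, 0.20, 0.18, 0.34} → pass.
TC (methods 2·3): 0.71 vs {0.21, 0.20, 0.24, 0.34} → pass.
1 of 9 fail.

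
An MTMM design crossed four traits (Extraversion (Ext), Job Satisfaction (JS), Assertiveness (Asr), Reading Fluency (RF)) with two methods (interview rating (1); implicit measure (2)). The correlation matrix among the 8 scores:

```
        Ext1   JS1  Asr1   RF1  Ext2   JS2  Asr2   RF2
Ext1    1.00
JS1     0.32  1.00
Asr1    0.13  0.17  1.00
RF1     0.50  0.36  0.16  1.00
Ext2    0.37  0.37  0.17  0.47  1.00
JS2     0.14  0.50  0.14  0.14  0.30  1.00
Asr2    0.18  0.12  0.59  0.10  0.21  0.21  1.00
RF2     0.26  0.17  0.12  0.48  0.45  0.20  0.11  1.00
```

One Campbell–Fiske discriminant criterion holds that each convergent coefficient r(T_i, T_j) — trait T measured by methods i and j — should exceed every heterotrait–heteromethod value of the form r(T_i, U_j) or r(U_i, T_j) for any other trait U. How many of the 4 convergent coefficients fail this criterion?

1

Each convergent coefficient versus the relevant comparison correlations:
Ext (methods 1·2): 0.37 vs {0.14, 0.37, 0.18, 0.17, 0.26, 0.47} → fail.
JS (methods 1·2): 0.50 vs {0.37, 0.14, 0.12, 0.14, 0.17, 0.14} → pass.
Asr (methods 1·2): 0.59 vs {0.17, 0.18, 0.14, 0.12, 0.12, 0.10} → pass.
RF (methods 1·2): 0.48 vs {0.47, 0.26, 0.14, 0.17, 0.10, 0.12} → pass.
1 of 4 fail.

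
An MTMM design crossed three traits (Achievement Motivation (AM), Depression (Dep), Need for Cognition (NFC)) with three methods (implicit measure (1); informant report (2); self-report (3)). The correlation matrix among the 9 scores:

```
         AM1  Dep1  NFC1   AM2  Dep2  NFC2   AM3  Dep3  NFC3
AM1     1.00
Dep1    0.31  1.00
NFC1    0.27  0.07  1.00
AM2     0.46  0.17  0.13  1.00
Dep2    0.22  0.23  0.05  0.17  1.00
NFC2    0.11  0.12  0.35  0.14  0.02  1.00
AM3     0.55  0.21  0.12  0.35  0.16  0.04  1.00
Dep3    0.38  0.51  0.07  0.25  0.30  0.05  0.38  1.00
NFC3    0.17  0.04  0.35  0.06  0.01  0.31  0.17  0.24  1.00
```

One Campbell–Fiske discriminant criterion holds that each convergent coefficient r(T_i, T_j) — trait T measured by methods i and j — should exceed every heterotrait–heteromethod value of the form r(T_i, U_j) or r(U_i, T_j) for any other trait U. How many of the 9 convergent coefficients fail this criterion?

Convergent coefficients and their comparison sets:
AM (methods 1·2): 0.46 vs {0.22, 0.17, 0.11, 0.13} → pass.
AM (methods 1·3): 0.55 vs {0.38, 0.21, 0.17, 0.12} → pass.
AM (methods 2·3): 0.35 vs {0.25, 0.16, 0.06, 0.04} → pass.
Dep (methods 1·2): 0.23 vs {0.17, 0.22, 0.12, 0.05} → pass.
Dep (methods 1·3): 0.51 vs {0.21, 0.38, 0.04, 0.07} → pass.
Dep (methods 2·3): 0.30 vs {0.16, 0.25, 0.01, 0.05} → pass.
NFC (methods 1·2): 0.35 vs {0.13, 0.11, 0.05, 0.12} → pass.
NFC (methods 1·3): 0.35 vs {0.12, 0.17, 0.07, 0.04} → pass.
NFC (methods 2·3): 0.31 vs {0.04, 0.06, 0.05, 0.01} → pass.
0 of 9 fail.

0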